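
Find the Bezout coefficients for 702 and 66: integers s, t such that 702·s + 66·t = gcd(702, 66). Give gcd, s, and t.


Euclidean algorithm on (702, 66) — divide until remainder is 0:
  702 = 10 · 66 + 42
  66 = 1 · 42 + 24
  42 = 1 · 24 + 18
  24 = 1 · 18 + 6
  18 = 3 · 6 + 0
gcd(702, 66) = 6.
Track Bezout coefficients alongside the remainders: start with r₀ = 702 = a·1 + b·0 (s = 1, t = 0) and r₁ = 66 = a·0 + b·1 (s = 0, t = 1); each new remainder r_{k+1} = r_{k-1} − q_k·r_k inherits s_{k+1} = s_{k-1} − q_k·s_k, t_{k+1} = t_{k-1} − q_k·t_k, so r_k = a·s_k + b·t_k at every step:
  q = 10: r = 42, s = 1 − 10·0 = 1, t = 0 − 10·1 = -10  (check: 702·1 + 66·(-10) = 42)
  q = 1: r = 24, s = 0 − 1·1 = -1, t = 1 − 1·(-10) = 11  (check: 702·(-1) + 66·11 = 24)
  q = 1: r = 18, s = 1 − 1·(-1) = 2, t = -10 − 1·11 = -21  (check: 702·2 + 66·(-21) = 18)
  q = 1: r = 6, s = -1 − 1·2 = -3, t = 11 − 1·(-21) = 32  (check: 702·(-3) + 66·32 = 6)
The row with r = 6 (the gcd) gives the Bezout coefficients s = -3, t = 32.
Result: 702 · (-3) + 66 · (32) = 6.

gcd(702, 66) = 6; s = -3, t = 32 (check: 702·(-3) + 66·32 = 6).


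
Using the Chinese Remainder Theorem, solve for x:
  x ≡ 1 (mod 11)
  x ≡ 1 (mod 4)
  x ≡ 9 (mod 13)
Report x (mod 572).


Moduli 11, 4, 13 are pairwise coprime; by CRT there is a unique solution modulo M = 11 · 4 · 13 = 572.
Solve pairwise, accumulating the modulus:
  Start with x ≡ 1 (mod 11).
  Combine with x ≡ 1 (mod 4): since gcd(11, 4) = 1, we get a unique residue mod 44.
    Write x = 1 + 11·t and substitute into x ≡ 1 (mod 4): 11·t ≡ 1 − 1 = 0 (mod 4).
    Reduce coefficients mod 4: 3·t ≡ 0 (mod 4).
    The inverse of 3 mod 4 is 3 (since 3·3 = 9 = 2·4 + 1), so t ≡ 3·0 = 0 ≡ 0 (mod 4).
    Then x = 1 + 11·0 = 1, valid modulo lcm(11, 4) = 44: x ≡ 1 (mod 44).
  Combine with x ≡ 9 (mod 13): since gcd(44, 13) = 1, we get a unique residue mod 572.
    Write x = 1 + 44·t and substitute into x ≡ 9 (mod 13): 44·t ≡ 9 − 1 = 8 (mod 13).
    Reduce coefficients mod 13: 5·t ≡ 8 (mod 13).
    The inverse of 5 mod 13 is 8 (since 5·8 = 40 = 3·13 + 1), so t ≡ 8·8 = 64 ≡ 12 (mod 13).
    Then x = 1 + 44·12 = 529, valid modulo lcm(44, 13) = 572: x ≡ 529 (mod 572).
Verify: 529 mod 11 = 1 ✓, 529 mod 4 = 1 ✓, 529 mod 13 = 9 ✓.

x ≡ 529 (mod 572).


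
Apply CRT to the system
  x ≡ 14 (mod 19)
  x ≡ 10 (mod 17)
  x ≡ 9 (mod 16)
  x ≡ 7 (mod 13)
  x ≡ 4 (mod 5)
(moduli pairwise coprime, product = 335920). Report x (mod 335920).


Product of moduli M = 19 · 17 · 16 · 13 · 5 = 335920.
Merge one congruence at a time:
  Start: x ≡ 14 (mod 19).
  Combine with x ≡ 10 (mod 17); new modulus lcm = 323.
    Write x = 14 + 19·t and substitute into x ≡ 10 (mod 17): 19·t ≡ 10 − 14 = -4 (mod 17).
    Reduce coefficients mod 17: 2·t ≡ 13 (mod 17).
    The inverse of 2 mod 17 is 9 (since 2·9 = 18 = 1·17 + 1), so t ≡ 9·13 = 117 ≡ 15 (mod 17).
    Then x = 14 + 19·15 = 299, valid modulo lcm(19, 17) = 323: x ≡ 299 (mod 323).
  Combine with x ≡ 9 (mod 16); new modulus lcm = 5168.
    Write x = 299 + 323·t and substitute into x ≡ 9 (mod 16): 323·t ≡ 9 − 299 = -290 (mod 16).
    Reduce coefficients mod 16: 3·t ≡ 14 (mod 16).
    The inverse of 3 mod 16 is 11 (since 3·11 = 33 = 2·16 + 1), so t ≡ 11·14 = 154 ≡ 10 (mod 16).
    Then x = 299 + 323·10 = 3529, valid modulo lcm(323, 16) = 5168: x ≡ 3529 (mod 5168).
  Combine with x ≡ 7 (mod 13); new modulus lcm = 67184.
    Write x = 3529 + 5168·t and substitute into x ≡ 7 (mod 13): 5168·t ≡ 7 − 3529 = -3522 (mod 13).
    Reduce coefficients mod 13: 7·t ≡ 1 (mod 13).
    The inverse of 7 mod 13 is 2 (since 7·2 = 14 = 1·13 + 1), so t ≡ 2·1 = 2 ≡ 2 (mod 13).
    Then x = 3529 + 5168·2 = 13865, valid modulo lcm(5168, 13) = 67184: x ≡ 13865 (mod 67184).
  Combine with x ≡ 4 (mod 5); new modulus lcm = 335920.
    Write x = 13865 + 67184·t and substitute into x ≡ 4 (mod 5): 67184·t ≡ 4 − 13865 = -13861 (mod 5).
    Reduce coefficients mod 5: 4·t ≡ 4 (mod 5).
    The inverse of 4 mod 5 is 4 (since 4·4 = 16 = 3·5 + 1), so t ≡ 4·4 = 16 ≡ 1 (mod 5).
    Then x = 13865 + 67184·1 = 81049, valid modulo lcm(67184, 5) = 335920: x ≡ 81049 (mod 335920).
Verify against each original: 81049 mod 19 = 14, 81049 mod 17 = 10, 81049 mod 16 = 9, 81049 mod 13 = 7, 81049 mod 5 = 4.

x ≡ 81049 (mod 335920).


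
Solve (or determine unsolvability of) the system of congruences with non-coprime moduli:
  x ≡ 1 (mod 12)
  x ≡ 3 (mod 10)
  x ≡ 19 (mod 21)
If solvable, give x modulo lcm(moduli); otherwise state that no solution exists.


Moduli 12, 10, 21 are not pairwise coprime, so CRT works modulo lcm(m_i) when all pairwise compatibility conditions hold.
Pairwise compatibility: gcd(m_i, m_j) must divide a_i - a_j for every pair.
Merge one congruence at a time:
  Start: x ≡ 1 (mod 12).
  Combine with x ≡ 3 (mod 10): gcd(12, 10) = 2; 3 - 1 = 2, which IS divisible by 2, so compatible.
    Write x = 1 + 12·t and substitute into x ≡ 3 (mod 10): 12·t ≡ 3 − 1 = 2 (mod 10).
    Divide the congruence (and modulus) by g = 2: 6·t ≡ 1 (mod 5).
    Reduce coefficients mod 5: 1·t ≡ 1 (mod 5).
    So t ≡ 1 (mod 5).
    Then x = 1 + 12·1 = 13, valid modulo lcm(12, 10) = 60: x ≡ 13 (mod 60).
  Combine with x ≡ 19 (mod 21): gcd(60, 21) = 3; 19 - 13 = 6, which IS divisible by 3, so compatible.
    Write x = 13 + 60·t and substitute into x ≡ 19 (mod 21): 60·t ≡ 19 − 13 = 6 (mod 21).
    Divide the congruence (and modulus) by g = 3: 20·t ≡ 2 (mod 7).
    Reduce coefficients mod 7: 6·t ≡ 2 (mod 7).
    The inverse of 6 mod 7 is 6 (since 6·6 = 36 = 5·7 + 1), so t ≡ 6·2 = 12 ≡ 5 (mod 7).
    Then x = 13 + 60·5 = 313, valid modulo lcm(60, 21) = 420: x ≡ 313 (mod 420).
Verify: 313 mod 12 = 1, 313 mod 10 = 3, 313 mod 21 = 19.

x ≡ 313 (mod 420).


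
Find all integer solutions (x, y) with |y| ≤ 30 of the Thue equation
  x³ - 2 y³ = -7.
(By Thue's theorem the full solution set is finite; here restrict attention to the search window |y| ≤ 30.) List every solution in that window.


The equation is x³ - 2y³ = -7. For fixed y, x³ = 2·y³ − 7, so a solution requires the RHS to be a perfect cube.
Strategy: iterate y from -30 to 30, compute RHS = 2·y³ − 7, and check whether it is a (positive or negative) perfect cube.
Check small values of y:
  y = 0: RHS = -7 is not a perfect cube.
  y = 1: RHS = -5 is not a perfect cube.
  y = -1: RHS = -9 is not a perfect cube.
  y = 2: RHS = 9 is not a perfect cube.
  y = -2: RHS = -23 is not a perfect cube.
  y = 3: RHS = 47 is not a perfect cube.
  y = -3: RHS = -61 is not a perfect cube.
Continuing the search up to |y| = 30 finds no solutions either.
No (x, y) in the scanned range satisfies the equation.

No integer solutions with |y| ≤ 30.


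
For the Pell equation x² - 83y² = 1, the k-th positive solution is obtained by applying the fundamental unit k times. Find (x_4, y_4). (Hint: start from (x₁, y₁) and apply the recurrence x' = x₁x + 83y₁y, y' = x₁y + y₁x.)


Step 1: Find the fundamental solution (x₁, y₁) of x² - 83y² = 1.
  Expand √83 as a continued fraction. a₀ = ⌊√83⌋ = 9; iterate m_{k+1} = d_k·a_k − m_k, d_{k+1} = (83 − m_{k+1}²)/d_k, a_{k+1} = ⌊(a₀ + m_{k+1})/d_{k+1}⌋ (starting m₀ = 0, d₀ = 1), with convergents p_k = a_k·p_{k-1} + p_{k-2}, q_k = a_k·q_{k-1} + q_{k-2} (p₋₁ = 1, q₋₁ = 0):
  k = 0: a₀ = 9; p₀/q₀ = 9/1; p₀² − 83·q₀² = 81 − 83 = -2.
  k = 1: m = 9, d = 2, a = ⌊(9 + 9)/2⌋ = 9; p/q = (9·9 + 1)/(9·1 + 0) = 82/9; p² − 83·q² = 6724 − 6723 = 1.
  The first convergent with p² − 83·q² = 1 gives the fundamental solution (x₁, y₁) = (82, 9).
Step 2: Apply the recurrence (x_{n+1}, y_{n+1}) = (x₁x_n + 83y₁y_n, x₁y_n + y₁x_n) repeatedly.
  From (x_1, y_1) = (82, 9): x_2 = 82·82 + 83·9·9 = 13447; y_2 = 82·9 + 9·82 = 1476.
  From (x_2, y_2) = (13447, 1476): x_3 = 82·13447 + 83·9·1476 = 2205226; y_3 = 82·1476 + 9·13447 = 242055.
  From (x_3, y_3) = (2205226, 242055): x_4 = 82·2205226 + 83·9·242055 = 361643617; y_4 = 82·242055 + 9·2205226 = 39695544.
Step 3: Verify x_4² - 83·y_4² = 130786105716842689 - 130786105716842688 = 1 (should be 1). ✓

(x_1, y_1) = (82, 9); (x_4, y_4) = (361643617, 39695544).


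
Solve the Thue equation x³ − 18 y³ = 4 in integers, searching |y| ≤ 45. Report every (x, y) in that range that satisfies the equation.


The equation is x³ - 18y³ = 4. For fixed y, x³ = 18·y³ + 4, so a solution requires the RHS to be a perfect cube.
Strategy: iterate y from -45 to 45, compute RHS = 18·y³ + 4, and check whether it is a (positive or negative) perfect cube.
Check small values of y:
  y = 0: RHS = 4 is not a perfect cube.
  y = 1: RHS = 22 is not a perfect cube.
  y = -1: RHS = -14 is not a perfect cube.
  y = 2: RHS = 148 is not a perfect cube.
  y = -2: RHS = -140 is not a perfect cube.
  y = 3: RHS = 490 is not a perfect cube.
  y = -3: RHS = -482 is not a perfect cube.
Continuing the search up to |y| = 45 finds no solutions either.
No (x, y) in the scanned range satisfies the equation.

No integer solutions with |y| ≤ 45.


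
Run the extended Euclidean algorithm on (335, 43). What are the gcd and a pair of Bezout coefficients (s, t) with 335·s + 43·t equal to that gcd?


Euclidean algorithm on (335, 43) — divide until remainder is 0:
  335 = 7 · 43 + 34
  43 = 1 · 34 + 9
  34 = 3 · 9 + 7
  9 = 1 · 7 + 2
  7 = 3 · 2 + 1
  2 = 2 · 1 + 0
gcd(335, 43) = 1.
Track Bezout coefficients alongside the remainders: start with r₀ = 335 = a·1 + b·0 (s = 1, t = 0) and r₁ = 43 = a·0 + b·1 (s = 0, t = 1); each new remainder r_{k+1} = r_{k-1} − q_k·r_k inherits s_{k+1} = s_{k-1} − q_k·s_k, t_{k+1} = t_{k-1} − q_k·t_k, so r_k = a·s_k + b·t_k at every step:
  q = 7: r = 34, s = 1 − 7·0 = 1, t = 0 − 7·1 = -7  (check: 335·1 + 43·(-7) = 34)
  q = 1: r = 9, s = 0 − 1·1 = -1, t = 1 − 1·(-7) = 8  (check: 335·(-1) + 43·8 = 9)
  q = 3: r = 7, s = 1 − 3·(-1) = 4, t = -7 − 3·8 = -31  (check: 335·4 + 43·(-31) = 7)
  q = 1: r = 2, s = -1 − 1·4 = -5, t = 8 − 1·(-31) = 39  (check: 335·(-5) + 43·39 = 2)
  q = 3: r = 1, s = 4 − 3·(-5) = 19, t = -31 − 3·39 = -148  (check: 335·19 + 43·(-148) = 1)
The row with r = 1 (the gcd) gives the Bezout coefficients s = 19, t = -148.
Result: 335 · (19) + 43 · (-148) = 1.

gcd(335, 43) = 1; s = 19, t = -148 (check: 335·19 + 43·(-148) = 1).


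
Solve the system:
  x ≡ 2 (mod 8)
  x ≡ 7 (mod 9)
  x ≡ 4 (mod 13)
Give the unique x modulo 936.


Moduli 8, 9, 13 are pairwise coprime; by CRT there is a unique solution modulo M = 8 · 9 · 13 = 936.
Solve pairwise, accumulating the modulus:
  Start with x ≡ 2 (mod 8).
  Combine with x ≡ 7 (mod 9): since gcd(8, 9) = 1, we get a unique residue mod 72.
    Write x = 2 + 8·t and substitute into x ≡ 7 (mod 9): 8·t ≡ 7 − 2 = 5 (mod 9).
    The inverse of 8 mod 9 is 8 (since 8·8 = 64 = 7·9 + 1), so t ≡ 8·5 = 40 ≡ 4 (mod 9).
    Then x = 2 + 8·4 = 34, valid modulo lcm(8, 9) = 72: x ≡ 34 (mod 72).
  Combine with x ≡ 4 (mod 13): since gcd(72, 13) = 1, we get a unique residue mod 936.
    Write x = 34 + 72·t and substitute into x ≡ 4 (mod 13): 72·t ≡ 4 − 34 = -30 (mod 13).
    Reduce coefficients mod 13: 7·t ≡ 9 (mod 13).
    The inverse of 7 mod 13 is 2 (since 7·2 = 14 = 1·13 + 1), so t ≡ 2·9 = 18 ≡ 5 (mod 13).
    Then x = 34 + 72·5 = 394, valid modulo lcm(72, 13) = 936: x ≡ 394 (mod 936).
Verify: 394 mod 8 = 2 ✓, 394 mod 9 = 7 ✓, 394 mod 13 = 4 ✓.

x ≡ 394 (mod 936).


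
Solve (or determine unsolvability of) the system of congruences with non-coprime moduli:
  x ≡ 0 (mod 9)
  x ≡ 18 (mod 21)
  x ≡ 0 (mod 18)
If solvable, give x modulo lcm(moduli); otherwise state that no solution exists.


Moduli 9, 21, 18 are not pairwise coprime, so CRT works modulo lcm(m_i) when all pairwise compatibility conditions hold.
Pairwise compatibility: gcd(m_i, m_j) must divide a_i - a_j for every pair.
Merge one congruence at a time:
  Start: x ≡ 0 (mod 9).
  Combine with x ≡ 18 (mod 21): gcd(9, 21) = 3; 18 - 0 = 18, which IS divisible by 3, so compatible.
    Write x = 0 + 9·t and substitute into x ≡ 18 (mod 21): 9·t ≡ 18 − 0 = 18 (mod 21).
    Divide the congruence (and modulus) by g = 3: 3·t ≡ 6 (mod 7).
    The inverse of 3 mod 7 is 5 (since 3·5 = 15 = 2·7 + 1), so t ≡ 5·6 = 30 ≡ 2 (mod 7).
    Then x = 0 + 9·2 = 18, valid modulo lcm(9, 21) = 63: x ≡ 18 (mod 63).
  Combine with x ≡ 0 (mod 18): gcd(63, 18) = 9; 0 - 18 = -18, which IS divisible by 9, so compatible.
    Write x = 18 + 63·t and substitute into x ≡ 0 (mod 18): 63·t ≡ 0 − 18 = -18 (mod 18).
    Divide the congruence (and modulus) by g = 9: 7·t ≡ -2 (mod 2).
    Reduce coefficients mod 2: 1·t ≡ 0 (mod 2).
    So t ≡ 0 (mod 2).
    Then x = 18 + 63·0 = 18, valid modulo lcm(63, 18) = 126: x ≡ 18 (mod 126).
Verify: 18 mod 9 = 0, 18 mod 21 = 18, 18 mod 18 = 0.

x ≡ 18 (mod 126).


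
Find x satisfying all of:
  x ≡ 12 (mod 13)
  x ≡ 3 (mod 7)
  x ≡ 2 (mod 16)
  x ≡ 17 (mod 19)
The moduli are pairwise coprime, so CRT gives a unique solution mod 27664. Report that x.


Product of moduli M = 13 · 7 · 16 · 19 = 27664.
Merge one congruence at a time:
  Start: x ≡ 12 (mod 13).
  Combine with x ≡ 3 (mod 7); new modulus lcm = 91.
    Write x = 12 + 13·t and substitute into x ≡ 3 (mod 7): 13·t ≡ 3 − 12 = -9 (mod 7).
    Reduce coefficients mod 7: 6·t ≡ 5 (mod 7).
    The inverse of 6 mod 7 is 6 (since 6·6 = 36 = 5·7 + 1), so t ≡ 6·5 = 30 ≡ 2 (mod 7).
    Then x = 12 + 13·2 = 38, valid modulo lcm(13, 7) = 91: x ≡ 38 (mod 91).
  Combine with x ≡ 2 (mod 16); new modulus lcm = 1456.
    Write x = 38 + 91·t and substitute into x ≡ 2 (mod 16): 91·t ≡ 2 − 38 = -36 (mod 16).
    Reduce coefficients mod 16: 11·t ≡ 12 (mod 16).
    The inverse of 11 mod 16 is 3 (since 11·3 = 33 = 2·16 + 1), so t ≡ 3·12 = 36 ≡ 4 (mod 16).
    Then x = 38 + 91·4 = 402, valid modulo lcm(91, 16) = 1456: x ≡ 402 (mod 1456).
  Combine with x ≡ 17 (mod 19); new modulus lcm = 27664.
    Write x = 402 + 1456·t and substitute into x ≡ 17 (mod 19): 1456·t ≡ 17 − 402 = -385 (mod 19).
    Reduce coefficients mod 19: 12·t ≡ 14 (mod 19).
    The inverse of 12 mod 19 is 8 (since 12·8 = 96 = 5·19 + 1), so t ≡ 8·14 = 112 ≡ 17 (mod 19).
    Then x = 402 + 1456·17 = 25154, valid modulo lcm(1456, 19) = 27664: x ≡ 25154 (mod 27664).
Verify against each original: 25154 mod 13 = 12, 25154 mod 7 = 3, 25154 mod 16 = 2, 25154 mod 19 = 17.

x ≡ 25154 (mod 27664).


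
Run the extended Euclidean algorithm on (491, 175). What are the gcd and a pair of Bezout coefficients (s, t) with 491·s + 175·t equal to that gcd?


Euclidean algorithm on (491, 175) — divide until remainder is 0:
  491 = 2 · 175 + 141
  175 = 1 · 141 + 34
  141 = 4 · 34 + 5
  34 = 6 · 5 + 4
  5 = 1 · 4 + 1
  4 = 4 · 1 + 0
gcd(491, 175) = 1.
Track Bezout coefficients alongside the remainders: start with r₀ = 491 = a·1 + b·0 (s = 1, t = 0) and r₁ = 175 = a·0 + b·1 (s = 0, t = 1); each new remainder r_{k+1} = r_{k-1} − q_k·r_k inherits s_{k+1} = s_{k-1} − q_k·s_k, t_{k+1} = t_{k-1} − q_k·t_k, so r_k = a·s_k + b·t_k at every step:
  q = 2: r = 141, s = 1 − 2·0 = 1, t = 0 − 2·1 = -2  (check: 491·1 + 175·(-2) = 141)
  q = 1: r = 34, s = 0 − 1·1 = -1, t = 1 − 1·(-2) = 3  (check: 491·(-1) + 175·3 = 34)
  q = 4: r = 5, s = 1 − 4·(-1) = 5, t = -2 − 4·3 = -14  (check: 491·5 + 175·(-14) = 5)
  q = 6: r = 4, s = -1 − 6·5 = -31, t = 3 − 6·(-14) = 87  (check: 491·(-31) + 175·87 = 4)
  q = 1: r = 1, s = 5 − 1·(-31) = 36, t = -14 − 1·87 = -101  (check: 491·36 + 175·(-101) = 1)
The row with r = 1 (the gcd) gives the Bezout coefficients s = 36, t = -101.
Result: 491 · (36) + 175 · (-101) = 1.

gcd(491, 175) = 1; s = 36, t = -101 (check: 491·36 + 175·(-101) = 1).


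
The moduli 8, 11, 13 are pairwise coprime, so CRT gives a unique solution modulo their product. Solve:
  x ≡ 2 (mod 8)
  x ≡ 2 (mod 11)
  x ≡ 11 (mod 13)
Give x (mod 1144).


Moduli 8, 11, 13 are pairwise coprime; by CRT there is a unique solution modulo M = 8 · 11 · 13 = 1144.
Solve pairwise, accumulating the modulus:
  Start with x ≡ 2 (mod 8).
  Combine with x ≡ 2 (mod 11): since gcd(8, 11) = 1, we get a unique residue mod 88.
    Write x = 2 + 8·t and substitute into x ≡ 2 (mod 11): 8·t ≡ 2 − 2 = 0 (mod 11).
    The inverse of 8 mod 11 is 7 (since 8·7 = 56 = 5·11 + 1), so t ≡ 7·0 = 0 ≡ 0 (mod 11).
    Then x = 2 + 8·0 = 2, valid modulo lcm(8, 11) = 88: x ≡ 2 (mod 88).
  Combine with x ≡ 11 (mod 13): since gcd(88, 13) = 1, we get a unique residue mod 1144.
    Write x = 2 + 88·t and substitute into x ≡ 11 (mod 13): 88·t ≡ 11 − 2 = 9 (mod 13).
    Reduce coefficients mod 13: 10·t ≡ 9 (mod 13).
    The inverse of 10 mod 13 is 4 (since 10·4 = 40 = 3·13 + 1), so t ≡ 4·9 = 36 ≡ 10 (mod 13).
    Then x = 2 + 88·10 = 882, valid modulo lcm(88, 13) = 1144: x ≡ 882 (mod 1144).
Verify: 882 mod 8 = 2 ✓, 882 mod 11 = 2 ✓, 882 mod 13 = 11 ✓.

x ≡ 882 (mod 1144).


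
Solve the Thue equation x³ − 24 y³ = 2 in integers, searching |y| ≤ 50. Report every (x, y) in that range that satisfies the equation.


The equation is x³ - 24y³ = 2. For fixed y, x³ = 24·y³ + 2, so a solution requires the RHS to be a perfect cube.
Strategy: iterate y from -50 to 50, compute RHS = 24·y³ + 2, and check whether it is a (positive or negative) perfect cube.
Check small values of y:
  y = 0: RHS = 2 is not a perfect cube.
  y = 1: RHS = 26 is not a perfect cube.
  y = -1: RHS = -22 is not a perfect cube.
  y = 2: RHS = 194 is not a perfect cube.
  y = -2: RHS = -190 is not a perfect cube.
  y = 3: RHS = 650 is not a perfect cube.
  y = -3: RHS = -646 is not a perfect cube.
Continuing the search up to |y| = 50 finds no solutions either.
No (x, y) in the scanned range satisfies the equation.

No integer solutions with |y| ≤ 50.


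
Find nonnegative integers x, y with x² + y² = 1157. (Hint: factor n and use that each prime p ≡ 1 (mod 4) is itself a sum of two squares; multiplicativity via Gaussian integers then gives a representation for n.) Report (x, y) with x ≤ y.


Step 1: Factor n = 1157 = 13 · 89.
Step 2: Check the mod-4 condition on each prime factor: 13 ≡ 1 (mod 4), exponent 1; 89 ≡ 1 (mod 4), exponent 1.
All primes ≡ 3 (mod 4) appear to even exponent (or don't appear), so by the two-squares theorem n IS expressible as a sum of two squares.
Step 3: Build a representation. Here n = 13 · 89 is a product of primes ≡ 1 (mod 4). Each prime p ≡ 1 (mod 4) is itself a sum of two squares; find a² by testing p − a² for a perfect square:
  13: 13 − 1² = 12, 13 − 2² = 9 = 3² ⇒ 13 = 2² + 3².
  89: 89 − 1² = 88, 89 − 2² = 85, 89 − 3² = 80, 89 − 4² = 73, 89 − 5² = 64 = 8² ⇒ 89 = 5² + 8².
  Combine using the Brahmagupta–Fibonacci identity (a² + b²)(c² + d²) = (ac − bd)² + (ad + bc)² = (ac + bd)² + (ad − bc)²:
  13 · 89 = 1157: from (2² + 3²)(5² + 8²), take (2·5 − 3·8, 2·8 + 3·5) = (10 − 24, 16 + 15) = (-14, 31); dropping signs (only squares matter) gives (14, 31); check 14² + 31² = 196 + 961 = 1157 ✓.
Step 4: Order so x ≤ y and verify: 14² + 31² = 196 + 961 = 1157 = n. ✓

n = 1157 = 14² + 31² (one valid representation with x ≤ y).


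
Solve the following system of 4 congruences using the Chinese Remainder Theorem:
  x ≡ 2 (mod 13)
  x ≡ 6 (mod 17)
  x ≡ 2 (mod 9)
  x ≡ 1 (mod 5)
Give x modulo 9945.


Product of moduli M = 13 · 17 · 9 · 5 = 9945.
Merge one congruence at a time:
  Start: x ≡ 2 (mod 13).
  Combine with x ≡ 6 (mod 17); new modulus lcm = 221.
    Write x = 2 + 13·t and substitute into x ≡ 6 (mod 17): 13·t ≡ 6 − 2 = 4 (mod 17).
    The inverse of 13 mod 17 is 4 (since 13·4 = 52 = 3·17 + 1), so t ≡ 4·4 = 16 ≡ 16 (mod 17).
    Then x = 2 + 13·16 = 210, valid modulo lcm(13, 17) = 221: x ≡ 210 (mod 221).
  Combine with x ≡ 2 (mod 9); new modulus lcm = 1989.
    Write x = 210 + 221·t and substitute into x ≡ 2 (mod 9): 221·t ≡ 2 − 210 = -208 (mod 9).
    Reduce coefficients mod 9: 5·t ≡ 8 (mod 9).
    The inverse of 5 mod 9 is 2 (since 5·2 = 10 = 1·9 + 1), so t ≡ 2·8 = 16 ≡ 7 (mod 9).
    Then x = 210 + 221·7 = 1757, valid modulo lcm(221, 9) = 1989: x ≡ 1757 (mod 1989).
  Combine with x ≡ 1 (mod 5); new modulus lcm = 9945.
    Write x = 1757 + 1989·t and substitute into x ≡ 1 (mod 5): 1989·t ≡ 1 − 1757 = -1756 (mod 5).
    Reduce coefficients mod 5: 4·t ≡ 4 (mod 5).
    The inverse of 4 mod 5 is 4 (since 4·4 = 16 = 3·5 + 1), so t ≡ 4·4 = 16 ≡ 1 (mod 5).
    Then x = 1757 + 1989·1 = 3746, valid modulo lcm(1989, 5) = 9945: x ≡ 3746 (mod 9945).
Verify against each original: 3746 mod 13 = 2, 3746 mod 17 = 6, 3746 mod 9 = 2, 3746 mod 5 = 1.

x ≡ 3746 (mod 9945).


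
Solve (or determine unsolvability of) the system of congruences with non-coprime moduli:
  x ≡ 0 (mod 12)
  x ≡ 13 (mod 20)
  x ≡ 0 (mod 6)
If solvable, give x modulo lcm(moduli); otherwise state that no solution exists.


Moduli 12, 20, 6 are not pairwise coprime, so CRT works modulo lcm(m_i) when all pairwise compatibility conditions hold.
Pairwise compatibility: gcd(m_i, m_j) must divide a_i - a_j for every pair.
Merge one congruence at a time:
  Start: x ≡ 0 (mod 12).
  Combine with x ≡ 13 (mod 20): gcd(12, 20) = 4, and 13 - 0 = 13 is NOT divisible by 4.
    ⇒ system is inconsistent (no integer solution).

No solution (the system is inconsistent).


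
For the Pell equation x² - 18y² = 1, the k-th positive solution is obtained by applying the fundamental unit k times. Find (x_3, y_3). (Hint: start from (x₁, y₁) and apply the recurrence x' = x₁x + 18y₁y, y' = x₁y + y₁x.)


Step 1: Find the fundamental solution (x₁, y₁) of x² - 18y² = 1.
  Expand √18 as a continued fraction. a₀ = ⌊√18⌋ = 4; iterate m_{k+1} = d_k·a_k − m_k, d_{k+1} = (18 − m_{k+1}²)/d_k, a_{k+1} = ⌊(a₀ + m_{k+1})/d_{k+1}⌋ (starting m₀ = 0, d₀ = 1), with convergents p_k = a_k·p_{k-1} + p_{k-2}, q_k = a_k·q_{k-1} + q_{k-2} (p₋₁ = 1, q₋₁ = 0):
  k = 0: a₀ = 4; p₀/q₀ = 4/1; p₀² − 18·q₀² = 16 − 18 = -2.
  k = 1: m = 4, d = 2, a = ⌊(4 + 4)/2⌋ = 4; p/q = (4·4 + 1)/(4·1 + 0) = 17/4; p² − 18·q² = 289 − 288 = 1.
  The first convergent with p² − 18·q² = 1 gives the fundamental solution (x₁, y₁) = (17, 4).
Step 2: Apply the recurrence (x_{n+1}, y_{n+1}) = (x₁x_n + 18y₁y_n, x₁y_n + y₁x_n) repeatedly.
  From (x_1, y_1) = (17, 4): x_2 = 17·17 + 18·4·4 = 577; y_2 = 17·4 + 4·17 = 136.
  From (x_2, y_2) = (577, 136): x_3 = 17·577 + 18·4·136 = 19601; y_3 = 17·136 + 4·577 = 4620.
Step 3: Verify x_3² - 18·y_3² = 384199201 - 384199200 = 1 (should be 1). ✓

(x_1, y_1) = (17, 4); (x_3, y_3) = (19601, 4620).


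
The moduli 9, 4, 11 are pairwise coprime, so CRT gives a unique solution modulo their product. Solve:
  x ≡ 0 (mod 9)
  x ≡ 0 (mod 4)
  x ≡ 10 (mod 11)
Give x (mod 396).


Moduli 9, 4, 11 are pairwise coprime; by CRT there is a unique solution modulo M = 9 · 4 · 11 = 396.
Solve pairwise, accumulating the modulus:
  Start with x ≡ 0 (mod 9).
  Combine with x ≡ 0 (mod 4): since gcd(9, 4) = 1, we get a unique residue mod 36.
    Write x = 0 + 9·t and substitute into x ≡ 0 (mod 4): 9·t ≡ 0 − 0 = 0 (mod 4).
    Reduce coefficients mod 4: 1·t ≡ 0 (mod 4).
    So t ≡ 0 (mod 4).
    Then x = 0 + 9·0 = 0, valid modulo lcm(9, 4) = 36: x ≡ 0 (mod 36).
  Combine with x ≡ 10 (mod 11): since gcd(36, 11) = 1, we get a unique residue mod 396.
    Write x = 0 + 36·t and substitute into x ≡ 10 (mod 11): 36·t ≡ 10 − 0 = 10 (mod 11).
    Reduce coefficients mod 11: 3·t ≡ 10 (mod 11).
    The inverse of 3 mod 11 is 4 (since 3·4 = 12 = 1·11 + 1), so t ≡ 4·10 = 40 ≡ 7 (mod 11).
    Then x = 0 + 36·7 = 252, valid modulo lcm(36, 11) = 396: x ≡ 252 (mod 396).
Verify: 252 mod 9 = 0 ✓, 252 mod 4 = 0 ✓, 252 mod 11 = 10 ✓.

x ≡ 252 (mod 396).


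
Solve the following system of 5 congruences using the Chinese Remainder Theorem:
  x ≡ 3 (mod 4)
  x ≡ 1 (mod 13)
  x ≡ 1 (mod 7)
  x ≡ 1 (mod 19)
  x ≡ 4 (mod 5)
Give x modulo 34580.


Product of moduli M = 4 · 13 · 7 · 19 · 5 = 34580.
Merge one congruence at a time:
  Start: x ≡ 3 (mod 4).
  Combine with x ≡ 1 (mod 13); new modulus lcm = 52.
    Write x = 3 + 4·t and substitute into x ≡ 1 (mod 13): 4·t ≡ 1 − 3 = -2 (mod 13).
    Reduce coefficients mod 13: 4·t ≡ 11 (mod 13).
    The inverse of 4 mod 13 is 10 (since 4·10 = 40 = 3·13 + 1), so t ≡ 10·11 = 110 ≡ 6 (mod 13).
    Then x = 3 + 4·6 = 27, valid modulo lcm(4, 13) = 52: x ≡ 27 (mod 52).
  Combine with x ≡ 1 (mod 7); new modulus lcm = 364.
    Write x = 27 + 52·t and substitute into x ≡ 1 (mod 7): 52·t ≡ 1 − 27 = -26 (mod 7).
    Reduce coefficients mod 7: 3·t ≡ 2 (mod 7).
    The inverse of 3 mod 7 is 5 (since 3·5 = 15 = 2·7 + 1), so t ≡ 5·2 = 10 ≡ 3 (mod 7).
    Then x = 27 + 52·3 = 183, valid modulo lcm(52, 7) = 364: x ≡ 183 (mod 364).
  Combine with x ≡ 1 (mod 19); new modulus lcm = 6916.
    Write x = 183 + 364·t and substitute into x ≡ 1 (mod 19): 364·t ≡ 1 − 183 = -182 (mod 19).
    Reduce coefficients mod 19: 3·t ≡ 8 (mod 19).
    The inverse of 3 mod 19 is 13 (since 3·13 = 39 = 2·19 + 1), so t ≡ 13·8 = 104 ≡ 9 (mod 19).
    Then x = 183 + 364·9 = 3459, valid modulo lcm(364, 19) = 6916: x ≡ 3459 (mod 6916).
  Combine with x ≡ 4 (mod 5); new modulus lcm = 34580.
    Write x = 3459 + 6916·t and substitute into x ≡ 4 (mod 5): 6916·t ≡ 4 − 3459 = -3455 (mod 5).
    Reduce coefficients mod 5: 1·t ≡ 0 (mod 5).
    So t ≡ 0 (mod 5).
    Then x = 3459 + 6916·0 = 3459, valid modulo lcm(6916, 5) = 34580: x ≡ 3459 (mod 34580).
Verify against each original: 3459 mod 4 = 3, 3459 mod 13 = 1, 3459 mod 7 = 1, 3459 mod 19 = 1, 3459 mod 5 = 4.

x ≡ 3459 (mod 34580).


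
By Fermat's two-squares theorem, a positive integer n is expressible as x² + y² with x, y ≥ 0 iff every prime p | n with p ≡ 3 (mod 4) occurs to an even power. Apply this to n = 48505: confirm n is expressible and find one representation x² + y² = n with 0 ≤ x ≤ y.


Step 1: Factor n = 48505 = 5 · 89 · 109.
Step 2: Check the mod-4 condition on each prime factor: 5 ≡ 1 (mod 4), exponent 1; 89 ≡ 1 (mod 4), exponent 1; 109 ≡ 1 (mod 4), exponent 1.
All primes ≡ 3 (mod 4) appear to even exponent (or don't appear), so by the two-squares theorem n IS expressible as a sum of two squares.
Step 3: Build a representation. Here n = 5 · 89 · 109 is a product of primes ≡ 1 (mod 4). Each prime p ≡ 1 (mod 4) is itself a sum of two squares; find a² by testing p − a² for a perfect square:
  5: 5 − 1² = 4 = 2² ⇒ 5 = 1² + 2².
  89: 89 − 1² = 88, 89 − 2² = 85, 89 − 3² = 80, 89 − 4² = 73, 89 − 5² = 64 = 8² ⇒ 89 = 5² + 8².
  109: 109 − 1² = 108, 109 − 2² = 105, 109 − 3² = 100 = 10² ⇒ 109 = 3² + 10².
  Combine using the Brahmagupta–Fibonacci identity (a² + b²)(c² + d²) = (ac − bd)² + (ad + bc)² = (ac + bd)² + (ad − bc)²:
  5 · 89 = 445: from (1² + 2²)(5² + 8²), take (1·5 − 2·8, 1·8 + 2·5) = (5 − 16, 8 + 10) = (-11, 18); dropping signs (only squares matter) gives (11, 18); check 11² + 18² = 121 + 324 = 445 ✓.
  445 · 109 = 48505: from (11² + 18²)(3² + 10²), take (11·3 − 18·10, 11·10 + 18·3) = (33 − 180, 110 + 54) = (-147, 164); dropping signs (only squares matter) gives (147, 164); check 147² + 164² = 21609 + 26896 = 48505 ✓.
Step 4: Order so x ≤ y and verify: 147² + 164² = 21609 + 26896 = 48505 = n. ✓

n = 48505 = 147² + 164² (one valid representation with x ≤ y).


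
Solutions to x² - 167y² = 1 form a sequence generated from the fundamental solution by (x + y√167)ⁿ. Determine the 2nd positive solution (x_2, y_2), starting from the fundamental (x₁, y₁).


Step 1: Find the fundamental solution (x₁, y₁) of x² - 167y² = 1.
  Expand √167 as a continued fraction. a₀ = ⌊√167⌋ = 12; iterate m_{k+1} = d_k·a_k − m_k, d_{k+1} = (167 − m_{k+1}²)/d_k, a_{k+1} = ⌊(a₀ + m_{k+1})/d_{k+1}⌋ (starting m₀ = 0, d₀ = 1), with convergents p_k = a_k·p_{k-1} + p_{k-2}, q_k = a_k·q_{k-1} + q_{k-2} (p₋₁ = 1, q₋₁ = 0):
  k = 0: a₀ = 12; p₀/q₀ = 12/1; p₀² − 167·q₀² = 144 − 167 = -23.
  k = 1: m = 12, d = 23, a = ⌊(12 + 12)/23⌋ = 1; p/q = (1·12 + 1)/(1·1 + 0) = 13/1; p² − 167·q² = 169 − 167 = 2.
  k = 2: m = 11, d = 2, a = ⌊(12 + 11)/2⌋ = 11; p/q = (11·13 + 12)/(11·1 + 1) = 155/12; p² − 167·q² = 24025 − 24048 = -23.
  k = 3: m = 11, d = 23, a = ⌊(12 + 11)/23⌋ = 1; p/q = (1·155 + 13)/(1·12 + 1) = 168/13; p² − 167·q² = 28224 − 28223 = 1.
  The first convergent with p² − 167·q² = 1 gives the fundamental solution (x₁, y₁) = (168, 13).
Step 2: Apply the recurrence (x_{n+1}, y_{n+1}) = (x₁x_n + 167y₁y_n, x₁y_n + y₁x_n) repeatedly.
  From (x_1, y_1) = (168, 13): x_2 = 168·168 + 167·13·13 = 56447; y_2 = 168·13 + 13·168 = 4368.
Step 3: Verify x_2² - 167·y_2² = 3186263809 - 3186263808 = 1 (should be 1). ✓

(x_1, y_1) = (168, 13); (x_2, y_2) = (56447, 4368).


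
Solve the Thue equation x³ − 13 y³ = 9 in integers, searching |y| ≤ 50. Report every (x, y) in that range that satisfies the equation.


The equation is x³ - 13y³ = 9. For fixed y, x³ = 13·y³ + 9, so a solution requires the RHS to be a perfect cube.
Strategy: iterate y from -50 to 50, compute RHS = 13·y³ + 9, and check whether it is a (positive or negative) perfect cube.
Check small values of y:
  y = 0: RHS = 9 is not a perfect cube.
  y = 1: RHS = 22 is not a perfect cube.
  y = -1: RHS = -4 is not a perfect cube.
  y = 2: RHS = 113 is not a perfect cube.
  y = -2: RHS = -95 is not a perfect cube.
  y = 3: RHS = 360 is not a perfect cube.
  y = -3: RHS = -342 is not a perfect cube.
Continuing the search up to |y| = 50 finds no solutions either.
No (x, y) in the scanned range satisfies the equation.

No integer solutions with |y| ≤ 50.


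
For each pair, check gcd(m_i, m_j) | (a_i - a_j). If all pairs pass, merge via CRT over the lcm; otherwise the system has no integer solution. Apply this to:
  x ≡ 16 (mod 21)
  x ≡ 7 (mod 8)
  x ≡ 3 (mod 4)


Moduli 21, 8, 4 are not pairwise coprime, so CRT works modulo lcm(m_i) when all pairwise compatibility conditions hold.
Pairwise compatibility: gcd(m_i, m_j) must divide a_i - a_j for every pair.
Merge one congruence at a time:
  Start: x ≡ 16 (mod 21).
  Combine with x ≡ 7 (mod 8): gcd(21, 8) = 1; 7 - 16 = -9, which IS divisible by 1, so compatible.
    Write x = 16 + 21·t and substitute into x ≡ 7 (mod 8): 21·t ≡ 7 − 16 = -9 (mod 8).
    Reduce coefficients mod 8: 5·t ≡ 7 (mod 8).
    The inverse of 5 mod 8 is 5 (since 5·5 = 25 = 3·8 + 1), so t ≡ 5·7 = 35 ≡ 3 (mod 8).
    Then x = 16 + 21·3 = 79, valid modulo lcm(21, 8) = 168: x ≡ 79 (mod 168).
  Combine with x ≡ 3 (mod 4): gcd(168, 4) = 4; 3 - 79 = -76, which IS divisible by 4, so compatible.
    Write x = 79 + 168·t and substitute into x ≡ 3 (mod 4): 168·t ≡ 3 − 79 = -76 (mod 4).
    Divide the congruence (and modulus) by g = 4: 42·t ≡ -19 (mod 1).
    Modulo 1 every t works; take t = 0.
    Then x = 79 + 168·0 = 79, valid modulo lcm(168, 4) = 168: x ≡ 79 (mod 168).
Verify: 79 mod 21 = 16, 79 mod 8 = 7, 79 mod 4 = 3.

x ≡ 79 (mod 168).


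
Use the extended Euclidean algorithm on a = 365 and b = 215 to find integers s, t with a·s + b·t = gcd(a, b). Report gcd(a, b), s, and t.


Euclidean algorithm on (365, 215) — divide until remainder is 0:
  365 = 1 · 215 + 150
  215 = 1 · 150 + 65
  150 = 2 · 65 + 20
  65 = 3 · 20 + 5
  20 = 4 · 5 + 0
gcd(365, 215) = 5.
Track Bezout coefficients alongside the remainders: start with r₀ = 365 = a·1 + b·0 (s = 1, t = 0) and r₁ = 215 = a·0 + b·1 (s = 0, t = 1); each new remainder r_{k+1} = r_{k-1} − q_k·r_k inherits s_{k+1} = s_{k-1} − q_k·s_k, t_{k+1} = t_{k-1} − q_k·t_k, so r_k = a·s_k + b·t_k at every step:
  q = 1: r = 150, s = 1 − 1·0 = 1, t = 0 − 1·1 = -1  (check: 365·1 + 215·(-1) = 150)
  q = 1: r = 65, s = 0 − 1·1 = -1, t = 1 − 1·(-1) = 2  (check: 365·(-1) + 215·2 = 65)
  q = 2: r = 20, s = 1 − 2·(-1) = 3, t = -1 − 2·2 = -5  (check: 365·3 + 215·(-5) = 20)
  q = 3: r = 5, s = -1 − 3·3 = -10, t = 2 − 3·(-5) = 17  (check: 365·(-10) + 215·17 = 5)
The row with r = 5 (the gcd) gives the Bezout coefficients s = -10, t = 17.
Result: 365 · (-10) + 215 · (17) = 5.

gcd(365, 215) = 5; s = -10, t = 17 (check: 365·(-10) + 215·17 = 5).


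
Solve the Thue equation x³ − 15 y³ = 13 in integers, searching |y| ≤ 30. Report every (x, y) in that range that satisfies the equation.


The equation is x³ - 15y³ = 13. For fixed y, x³ = 15·y³ + 13, so a solution requires the RHS to be a perfect cube.
Strategy: iterate y from -30 to 30, compute RHS = 15·y³ + 13, and check whether it is a (positive or negative) perfect cube.
Check small values of y:
  y = 0: RHS = 13 is not a perfect cube.
  y = 1: RHS = 28 is not a perfect cube.
  y = -1: RHS = -2 is not a perfect cube.
  y = 2: RHS = 133 is not a perfect cube.
  y = -2: RHS = -107 is not a perfect cube.
  y = 3: RHS = 418 is not a perfect cube.
  y = -3: RHS = -392 is not a perfect cube.
Continuing the search up to |y| = 30 finds no solutions either.
No (x, y) in the scanned range satisfies the equation.

No integer solutions with |y| ≤ 30.


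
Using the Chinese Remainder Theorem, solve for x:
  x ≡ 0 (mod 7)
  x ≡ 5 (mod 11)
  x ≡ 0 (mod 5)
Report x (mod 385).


Moduli 7, 11, 5 are pairwise coprime; by CRT there is a unique solution modulo M = 7 · 11 · 5 = 385.
Solve pairwise, accumulating the modulus:
  Start with x ≡ 0 (mod 7).
  Combine with x ≡ 5 (mod 11): since gcd(7, 11) = 1, we get a unique residue mod 77.
    Write x = 0 + 7·t and substitute into x ≡ 5 (mod 11): 7·t ≡ 5 − 0 = 5 (mod 11).
    The inverse of 7 mod 11 is 8 (since 7·8 = 56 = 5·11 + 1), so t ≡ 8·5 = 40 ≡ 7 (mod 11).
    Then x = 0 + 7·7 = 49, valid modulo lcm(7, 11) = 77: x ≡ 49 (mod 77).
  Combine with x ≡ 0 (mod 5): since gcd(77, 5) = 1, we get a unique residue mod 385.
    Write x = 49 + 77·t and substitute into x ≡ 0 (mod 5): 77·t ≡ 0 − 49 = -49 (mod 5).
    Reduce coefficients mod 5: 2·t ≡ 1 (mod 5).
    The inverse of 2 mod 5 is 3 (since 2·3 = 6 = 1·5 + 1), so t ≡ 3·1 = 3 ≡ 3 (mod 5).
    Then x = 49 + 77·3 = 280, valid modulo lcm(77, 5) = 385: x ≡ 280 (mod 385).
Verify: 280 mod 7 = 0 ✓, 280 mod 11 = 5 ✓, 280 mod 5 = 0 ✓.

x ≡ 280 (mod 385).


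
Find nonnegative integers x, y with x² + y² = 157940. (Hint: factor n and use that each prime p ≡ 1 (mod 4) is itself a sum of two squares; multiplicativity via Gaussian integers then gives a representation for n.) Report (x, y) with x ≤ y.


Step 1: Factor n = 157940 = 2^2 · 5 · 53 · 149.
Step 2: Check the mod-4 condition on each prime factor: 2 = 2 (special); 5 ≡ 1 (mod 4), exponent 1; 53 ≡ 1 (mod 4), exponent 1; 149 ≡ 1 (mod 4), exponent 1.
All primes ≡ 3 (mod 4) appear to even exponent (or don't appear), so by the two-squares theorem n IS expressible as a sum of two squares.
Step 3: Build a representation. Group n = k² · m with k = 2 and m = 5 · 53 · 149 = 39485 (a product of primes ≡ 1 (mod 4)); a representation of m scales to one of n via (k·x)² + (k·y)² = k²(x² + y²). Each prime p ≡ 1 (mod 4) is itself a sum of two squares; find a² by testing p − a² for a perfect square:
  5: 5 − 1² = 4 = 2² ⇒ 5 = 1² + 2².
  53: 53 − 1² = 52, 53 − 2² = 49 = 7² ⇒ 53 = 2² + 7².
  149: 149 − 1² = 148, 149 − 2² = 145, 149 − 3² = 140, 149 − 4² = 133, 149 − 5² = 124, 149 − 6² = 113, 149 − 7² = 100 = 10² ⇒ 149 = 7² + 10².
  Combine using the Brahmagupta–Fibonacci identity (a² + b²)(c² + d²) = (ac − bd)² + (ad + bc)² = (ac + bd)² + (ad − bc)²:
  5 · 53 = 265: from (1² + 2²)(2² + 7²), take (1·2 − 2·7, 1·7 + 2·2) = (2 − 14, 7 + 4) = (-12, 11); dropping signs (only squares matter) gives (12, 11); check 12² + 11² = 144 + 121 = 265 ✓.
  265 · 149 = 39485: from (12² + 11²)(7² + 10²), take (12·7 − 11·10, 12·10 + 11·7) = (84 − 110, 120 + 77) = (-26, 197); dropping signs (only squares matter) gives (26, 197); check 26² + 197² = 676 + 38809 = 39485 ✓.
  Scale by k = 2: (2·26, 2·197) = (52, 394).
Step 4: Order so x ≤ y and verify: 52² + 394² = 2704 + 155236 = 157940 = n. ✓

n = 157940 = 52² + 394² (one valid representation with x ≤ y).


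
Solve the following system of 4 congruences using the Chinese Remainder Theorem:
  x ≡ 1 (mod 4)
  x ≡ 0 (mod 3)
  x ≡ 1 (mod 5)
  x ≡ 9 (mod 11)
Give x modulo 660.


Product of moduli M = 4 · 3 · 5 · 11 = 660.
Merge one congruence at a time:
  Start: x ≡ 1 (mod 4).
  Combine with x ≡ 0 (mod 3); new modulus lcm = 12.
    Write x = 1 + 4·t and substitute into x ≡ 0 (mod 3): 4·t ≡ 0 − 1 = -1 (mod 3).
    Reduce coefficients mod 3: 1·t ≡ 2 (mod 3).
    So t ≡ 2 (mod 3).
    Then x = 1 + 4·2 = 9, valid modulo lcm(4, 3) = 12: x ≡ 9 (mod 12).
  Combine with x ≡ 1 (mod 5); new modulus lcm = 60.
    Write x = 9 + 12·t and substitute into x ≡ 1 (mod 5): 12·t ≡ 1 − 9 = -8 (mod 5).
    Reduce coefficients mod 5: 2·t ≡ 2 (mod 5).
    The inverse of 2 mod 5 is 3 (since 2·3 = 6 = 1·5 + 1), so t ≡ 3·2 = 6 ≡ 1 (mod 5).
    Then x = 9 + 12·1 = 21, valid modulo lcm(12, 5) = 60: x ≡ 21 (mod 60).
  Combine with x ≡ 9 (mod 11); new modulus lcm = 660.
    Write x = 21 + 60·t and substitute into x ≡ 9 (mod 11): 60·t ≡ 9 − 21 = -12 (mod 11).
    Reduce coefficients mod 11: 5·t ≡ 10 (mod 11).
    The inverse of 5 mod 11 is 9 (since 5·9 = 45 = 4·11 + 1), so t ≡ 9·10 = 90 ≡ 2 (mod 11).
    Then x = 21 + 60·2 = 141, valid modulo lcm(60, 11) = 660: x ≡ 141 (mod 660).
Verify against each original: 141 mod 4 = 1, 141 mod 3 = 0, 141 mod 5 = 1, 141 mod 11 = 9.

x ≡ 141 (mod 660).


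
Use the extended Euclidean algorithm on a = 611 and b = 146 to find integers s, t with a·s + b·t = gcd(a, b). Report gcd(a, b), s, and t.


Euclidean algorithm on (611, 146) — divide until remainder is 0:
  611 = 4 · 146 + 27
  146 = 5 · 27 + 11
  27 = 2 · 11 + 5
  11 = 2 · 5 + 1
  5 = 5 · 1 + 0
gcd(611, 146) = 1.
Track Bezout coefficients alongside the remainders: start with r₀ = 611 = a·1 + b·0 (s = 1, t = 0) and r₁ = 146 = a·0 + b·1 (s = 0, t = 1); each new remainder r_{k+1} = r_{k-1} − q_k·r_k inherits s_{k+1} = s_{k-1} − q_k·s_k, t_{k+1} = t_{k-1} − q_k·t_k, so r_k = a·s_k + b·t_k at every step:
  q = 4: r = 27, s = 1 − 4·0 = 1, t = 0 − 4·1 = -4  (check: 611·1 + 146·(-4) = 27)
  q = 5: r = 11, s = 0 − 5·1 = -5, t = 1 − 5·(-4) = 21  (check: 611·(-5) + 146·21 = 11)
  q = 2: r = 5, s = 1 − 2·(-5) = 11, t = -4 − 2·21 = -46  (check: 611·11 + 146·(-46) = 5)
  q = 2: r = 1, s = -5 − 2·11 = -27, t = 21 − 2·(-46) = 113  (check: 611·(-27) + 146·113 = 1)
The row with r = 1 (the gcd) gives the Bezout coefficients s = -27, t = 113.
Result: 611 · (-27) + 146 · (113) = 1.

gcd(611, 146) = 1; s = -27, t = 113 (check: 611·(-27) + 146·113 = 1).


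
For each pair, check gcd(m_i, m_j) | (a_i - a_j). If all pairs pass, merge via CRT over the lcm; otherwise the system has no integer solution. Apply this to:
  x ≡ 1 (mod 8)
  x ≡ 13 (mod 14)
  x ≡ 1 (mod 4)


Moduli 8, 14, 4 are not pairwise coprime, so CRT works modulo lcm(m_i) when all pairwise compatibility conditions hold.
Pairwise compatibility: gcd(m_i, m_j) must divide a_i - a_j for every pair.
Merge one congruence at a time:
  Start: x ≡ 1 (mod 8).
  Combine with x ≡ 13 (mod 14): gcd(8, 14) = 2; 13 - 1 = 12, which IS divisible by 2, so compatible.
    Write x = 1 + 8·t and substitute into x ≡ 13 (mod 14): 8·t ≡ 13 − 1 = 12 (mod 14).
    Divide the congruence (and modulus) by g = 2: 4·t ≡ 6 (mod 7).
    The inverse of 4 mod 7 is 2 (since 4·2 = 8 = 1·7 + 1), so t ≡ 2·6 = 12 ≡ 5 (mod 7).
    Then x = 1 + 8·5 = 41, valid modulo lcm(8, 14) = 56: x ≡ 41 (mod 56).
  Combine with x ≡ 1 (mod 4): gcd(56, 4) = 4; 1 - 41 = -40, which IS divisible by 4, so compatible.
    Write x = 41 + 56·t and substitute into x ≡ 1 (mod 4): 56·t ≡ 1 − 41 = -40 (mod 4).
    Divide the congruence (and modulus) by g = 4: 14·t ≡ -10 (mod 1).
    Modulo 1 every t works; take t = 0.
    Then x = 41 + 56·0 = 41, valid modulo lcm(56, 4) = 56: x ≡ 41 (mod 56).
Verify: 41 mod 8 = 1, 41 mod 14 = 13, 41 mod 4 = 1.

x ≡ 41 (mod 56).
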